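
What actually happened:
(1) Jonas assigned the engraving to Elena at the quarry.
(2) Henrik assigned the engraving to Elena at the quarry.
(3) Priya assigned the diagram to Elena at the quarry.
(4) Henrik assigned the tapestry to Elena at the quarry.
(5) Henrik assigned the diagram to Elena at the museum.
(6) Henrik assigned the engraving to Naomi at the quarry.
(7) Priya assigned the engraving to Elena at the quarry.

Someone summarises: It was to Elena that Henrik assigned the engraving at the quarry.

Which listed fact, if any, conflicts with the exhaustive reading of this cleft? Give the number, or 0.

6

Focus of the cleft: "Elena" (the recipient). Presupposed background: agent = Henrik, thing = the engraving, setting = at the quarry.
Exhaustivity: Elena is the only recipient satisfying that background.
But fact (6) also has agent = Henrik, thing = the engraving, setting = at the quarry, with recipient = Naomi — so the exhaustive reading fails.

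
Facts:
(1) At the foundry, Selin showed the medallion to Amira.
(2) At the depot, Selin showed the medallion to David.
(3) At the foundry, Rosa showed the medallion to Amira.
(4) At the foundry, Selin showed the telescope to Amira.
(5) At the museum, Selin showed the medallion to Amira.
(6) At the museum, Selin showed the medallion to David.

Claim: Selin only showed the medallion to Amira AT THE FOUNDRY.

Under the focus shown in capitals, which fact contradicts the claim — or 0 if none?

The capitals mark "at the foundry" as focus. So "only" rules out other settings, with the rest (agent = Selin, thing = the medallion, recipient = Amira) as background.
Fact (5) shares the background but differs in setting (at the museum) — a counterexample.

5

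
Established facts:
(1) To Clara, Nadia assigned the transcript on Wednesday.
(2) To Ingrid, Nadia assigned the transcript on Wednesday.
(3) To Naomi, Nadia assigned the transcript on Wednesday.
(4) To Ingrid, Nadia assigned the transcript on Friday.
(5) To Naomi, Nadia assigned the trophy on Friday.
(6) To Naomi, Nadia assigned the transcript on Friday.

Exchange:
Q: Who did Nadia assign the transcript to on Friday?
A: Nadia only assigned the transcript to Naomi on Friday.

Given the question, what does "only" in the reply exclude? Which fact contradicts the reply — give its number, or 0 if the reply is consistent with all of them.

Answering "Who did ... to ...?" puts focus on the recipient — here, "Naomi".
"Only" then excludes alternative recipients while the background — Nadia as agent and the transcript as thing and on Friday as setting — is held fixed.
Fact (4) keeps Nadia as agent and the transcript as thing and on Friday as setting but has recipient = Ingrid; that refutes the reply.
(Fact (3) would refute a reading with focus on the setting — but that is not what the question asks.)

4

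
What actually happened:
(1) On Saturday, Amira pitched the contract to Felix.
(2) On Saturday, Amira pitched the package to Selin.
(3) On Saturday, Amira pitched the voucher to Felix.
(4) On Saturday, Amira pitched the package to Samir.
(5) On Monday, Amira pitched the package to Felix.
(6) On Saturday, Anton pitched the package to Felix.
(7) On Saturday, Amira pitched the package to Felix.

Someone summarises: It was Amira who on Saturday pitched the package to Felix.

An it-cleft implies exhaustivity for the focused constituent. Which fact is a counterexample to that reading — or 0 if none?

The cleft puts "Amira" in focus and presupposes the open proposition with thing = the package, recipient = Felix, setting = on Saturday.
Exhaustivity: Amira is the only agent satisfying that background.
Fact (6) shares the background but with agent = Anton; exhaustivity is violated.

6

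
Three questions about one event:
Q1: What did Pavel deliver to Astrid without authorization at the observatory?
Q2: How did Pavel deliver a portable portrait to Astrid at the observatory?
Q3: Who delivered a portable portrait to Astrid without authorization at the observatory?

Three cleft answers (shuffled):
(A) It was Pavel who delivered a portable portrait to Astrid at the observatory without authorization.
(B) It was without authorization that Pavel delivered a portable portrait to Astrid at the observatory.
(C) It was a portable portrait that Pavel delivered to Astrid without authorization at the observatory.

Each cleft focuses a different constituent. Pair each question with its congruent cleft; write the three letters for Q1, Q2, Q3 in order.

Q1 asks about the direct object; cleft (C) focuses "a portable portrait", which is the direct object — so Q1 → C.
Q2 asks about the manner; cleft (B) focuses "without authorization", which is the manner — so Q2 → B.
Q3 asks about the subject (agent); cleft (A) focuses "Pavel", which is the subject (agent) — so Q3 → A.
Mapping: Q1→C, Q2→B, Q3→A.

CBA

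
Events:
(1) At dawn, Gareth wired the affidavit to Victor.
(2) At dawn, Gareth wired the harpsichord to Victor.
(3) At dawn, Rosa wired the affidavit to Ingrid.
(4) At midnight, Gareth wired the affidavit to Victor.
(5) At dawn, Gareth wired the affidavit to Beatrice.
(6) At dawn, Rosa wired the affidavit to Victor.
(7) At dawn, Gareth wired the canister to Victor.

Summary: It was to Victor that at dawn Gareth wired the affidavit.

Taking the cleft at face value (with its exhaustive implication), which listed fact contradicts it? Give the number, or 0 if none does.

Focus of the cleft: "Victor" (the recipient). Presupposed background: Gareth as agent and the affidavit as thing and at dawn as setting.
The exhaustive reading says no other recipient fits that background.
But fact (5) also has Gareth as agent and the affidavit as thing and at dawn as setting, with recipient = Beatrice — so the exhaustive reading fails.

5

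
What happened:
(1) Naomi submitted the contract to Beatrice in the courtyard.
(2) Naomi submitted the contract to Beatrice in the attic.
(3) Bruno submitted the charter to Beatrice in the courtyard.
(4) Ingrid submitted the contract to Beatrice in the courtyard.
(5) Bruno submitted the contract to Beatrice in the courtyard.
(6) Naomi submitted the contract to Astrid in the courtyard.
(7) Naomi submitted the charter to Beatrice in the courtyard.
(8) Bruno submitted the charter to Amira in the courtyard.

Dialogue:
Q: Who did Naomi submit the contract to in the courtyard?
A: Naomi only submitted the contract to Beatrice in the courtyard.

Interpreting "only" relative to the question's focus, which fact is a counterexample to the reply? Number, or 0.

6

The question "Who did ... to ...?" targets the recipient, so in the reply the focus falls on "Beatrice".
"Only" then excludes alternative recipients while the background — Naomi as agent and the contract as thing and in the courtyard as setting — is held fixed.
Fact (6) shares the background with a different recipient (Astrid) — counterexample.
(Fact (2) would refute a reading with focus on the setting — but that is not what the question asks.)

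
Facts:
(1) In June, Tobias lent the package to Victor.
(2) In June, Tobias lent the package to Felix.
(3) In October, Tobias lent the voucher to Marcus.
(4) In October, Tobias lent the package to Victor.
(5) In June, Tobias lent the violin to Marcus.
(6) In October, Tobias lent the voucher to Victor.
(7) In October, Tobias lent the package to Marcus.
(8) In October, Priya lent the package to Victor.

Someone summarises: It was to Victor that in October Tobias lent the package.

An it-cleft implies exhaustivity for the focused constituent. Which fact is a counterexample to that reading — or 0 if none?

The cleft puts "Victor" in focus and presupposes the open proposition with Tobias as agent and the package as thing and in October as setting.
Exhaustivity: Victor is the only recipient satisfying that background.
Fact (7) shares the background but with recipient = Marcus; exhaustivity is violated.

7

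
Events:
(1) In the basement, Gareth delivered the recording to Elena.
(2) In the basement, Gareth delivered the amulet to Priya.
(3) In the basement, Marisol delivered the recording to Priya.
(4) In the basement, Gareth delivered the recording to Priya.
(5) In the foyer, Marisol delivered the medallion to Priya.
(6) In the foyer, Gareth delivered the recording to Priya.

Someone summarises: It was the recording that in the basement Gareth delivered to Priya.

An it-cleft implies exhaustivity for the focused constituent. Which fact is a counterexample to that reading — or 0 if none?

Focus of the cleft: "the recording" (the thing). Presupposed background: same agent, recipient, setting (Gareth / Priya / in the basement).
Exhaustivity: the recording is the only thing satisfying that background.
But fact (2) also has same agent, recipient, setting (Gareth / Priya / in the basement), with thing = the amulet — so the exhaustive reading fails.

2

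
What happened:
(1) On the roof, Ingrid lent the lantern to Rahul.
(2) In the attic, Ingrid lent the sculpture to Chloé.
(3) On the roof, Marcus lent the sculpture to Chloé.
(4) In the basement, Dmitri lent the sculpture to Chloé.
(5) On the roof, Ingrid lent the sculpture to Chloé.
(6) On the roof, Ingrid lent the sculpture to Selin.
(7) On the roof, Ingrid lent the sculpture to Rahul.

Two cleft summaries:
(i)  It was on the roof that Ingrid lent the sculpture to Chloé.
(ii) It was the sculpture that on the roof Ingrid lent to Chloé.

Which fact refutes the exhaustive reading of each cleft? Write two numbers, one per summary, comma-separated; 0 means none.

(i): focus "on the roof". Looking for same agent, thing, recipient (Ingrid / the sculpture / Chloé) with some other setting — fact (2) has in the attic there. Refuted.
(ii): focus "the sculpture". No fact shares same agent, recipient, setting (Ingrid / Chloé / on the roof) with a different thing. 0.

2, 0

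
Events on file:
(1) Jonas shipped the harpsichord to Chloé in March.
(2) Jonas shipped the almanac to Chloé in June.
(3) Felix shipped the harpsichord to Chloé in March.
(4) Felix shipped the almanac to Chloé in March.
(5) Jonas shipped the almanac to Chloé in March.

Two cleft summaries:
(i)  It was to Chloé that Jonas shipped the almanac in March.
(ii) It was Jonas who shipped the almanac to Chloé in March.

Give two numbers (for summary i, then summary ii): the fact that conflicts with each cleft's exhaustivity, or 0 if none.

0, 4

Summary (i) focuses "Chloé" (the recipient); background same agent, thing, setting (Jonas / the almanac / in March). No fact matches that background with a different recipient, so 0.
Summary (ii) focuses "Jonas" (the agent); background same thing, recipient, setting (the almanac / Chloé / in March). Fact (4) matches that background with agent = Felix — refutes (ii).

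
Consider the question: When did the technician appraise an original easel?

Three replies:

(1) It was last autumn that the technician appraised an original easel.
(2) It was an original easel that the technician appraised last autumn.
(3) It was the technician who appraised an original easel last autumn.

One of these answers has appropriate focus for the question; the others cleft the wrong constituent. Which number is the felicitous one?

1

The question word "when" targets the time.
Option (1) clefts "last autumn" — that matches what the question asks about.
Option (2) clefts "an original easel" — the direct object, not what was asked.
Option (3) clefts "the technician" — the subject (agent), not what was asked.
So the congruent reply is (1).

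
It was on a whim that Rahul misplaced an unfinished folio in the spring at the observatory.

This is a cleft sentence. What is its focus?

on a whim

In an it-cleft "It was X that/who ...", the clefted constituent X is the focus; the that/who-clause expresses the presupposed open proposition.
Here the focus is "on a whim". The backgrounded (presupposed) material includes "Rahul", "an unfinished folio", "at the observatory" and "in the spring".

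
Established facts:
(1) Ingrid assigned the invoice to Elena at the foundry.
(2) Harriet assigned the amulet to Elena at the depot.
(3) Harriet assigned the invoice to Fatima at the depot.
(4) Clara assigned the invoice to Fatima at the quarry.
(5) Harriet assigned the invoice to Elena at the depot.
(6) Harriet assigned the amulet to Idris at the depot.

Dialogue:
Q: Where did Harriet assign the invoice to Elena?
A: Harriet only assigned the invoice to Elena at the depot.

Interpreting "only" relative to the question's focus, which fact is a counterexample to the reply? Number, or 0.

0

The question "Where did ...?" targets the setting, so in the reply the focus falls on "at the depot".
"Only" then excludes alternative settings while the background — same agent, thing, recipient (Harriet / the invoice / Elena) — is held fixed.
No listed fact shares that background with another setting. Nothing contradicts the reply.
(Fact (3) would refute a reading with focus on the recipient — but that is not what the question asks.)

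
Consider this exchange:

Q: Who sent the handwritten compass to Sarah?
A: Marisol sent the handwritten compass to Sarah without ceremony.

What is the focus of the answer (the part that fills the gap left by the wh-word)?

The wh-word "who" asks about the subject (agent).
In the answer, "the handwritten compass" and "to Sarah" are given — repeated from the question.
"without ceremony" is also new, but it specifies the manner, which is not what the question asks about — so it is not the focus.
The constituent filling the subject (agent) gap is "Marisol"; that is the focus.

Marisol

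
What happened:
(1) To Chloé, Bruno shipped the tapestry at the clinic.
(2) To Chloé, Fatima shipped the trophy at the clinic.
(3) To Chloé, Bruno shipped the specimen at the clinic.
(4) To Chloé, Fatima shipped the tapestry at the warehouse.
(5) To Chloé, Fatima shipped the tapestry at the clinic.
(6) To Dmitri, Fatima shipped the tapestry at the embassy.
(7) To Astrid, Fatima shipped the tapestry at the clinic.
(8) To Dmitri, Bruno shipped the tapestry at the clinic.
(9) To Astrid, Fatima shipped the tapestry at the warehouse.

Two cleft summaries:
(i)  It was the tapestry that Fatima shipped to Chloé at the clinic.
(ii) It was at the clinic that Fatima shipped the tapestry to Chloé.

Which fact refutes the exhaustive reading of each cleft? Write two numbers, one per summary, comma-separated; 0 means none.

2, 4

Summary (i) focuses "the tapestry" (the thing); background same agent, recipient, setting (Fatima / Chloé / at the clinic). Fact (2) matches that background with thing = the trophy — refutes (i).
Summary (ii) focuses "at the clinic" (the setting); background same agent, thing, recipient (Fatima / the tapestry / Chloé). Fact (4) matches that background with setting = at the warehouse — refutes (ii).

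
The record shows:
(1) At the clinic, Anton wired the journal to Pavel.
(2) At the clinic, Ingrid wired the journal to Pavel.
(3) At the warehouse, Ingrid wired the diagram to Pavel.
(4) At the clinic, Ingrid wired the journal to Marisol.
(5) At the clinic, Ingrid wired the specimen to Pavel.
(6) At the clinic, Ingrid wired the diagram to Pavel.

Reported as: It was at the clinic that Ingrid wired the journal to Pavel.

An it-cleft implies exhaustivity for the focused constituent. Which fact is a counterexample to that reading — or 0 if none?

Focus of the cleft: "at the clinic" (the setting). Presupposed background: agent = Ingrid, thing = the journal, recipient = Pavel.
The exhaustive reading says no other setting fits that background.
Every other fact differs from the presupposition on some backgrounded slot, so none challenges the exhaustivity.

0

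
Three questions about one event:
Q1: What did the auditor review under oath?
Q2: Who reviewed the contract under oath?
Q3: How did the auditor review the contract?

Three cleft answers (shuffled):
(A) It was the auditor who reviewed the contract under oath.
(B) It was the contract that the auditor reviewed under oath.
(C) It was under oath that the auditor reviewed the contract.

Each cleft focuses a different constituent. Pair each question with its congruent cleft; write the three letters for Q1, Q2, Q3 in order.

BAC

Q1 asks about the direct object; cleft (B) focuses "the contract", which is the direct object — so Q1 → B.
Q2 asks about the subject (agent); cleft (A) focuses "the auditor", which is the subject (agent) — so Q2 → A.
Q3 asks about the manner; cleft (C) focuses "under oath", which is the manner — so Q3 → C.
Mapping: Q1→B, Q2→A, Q3→C.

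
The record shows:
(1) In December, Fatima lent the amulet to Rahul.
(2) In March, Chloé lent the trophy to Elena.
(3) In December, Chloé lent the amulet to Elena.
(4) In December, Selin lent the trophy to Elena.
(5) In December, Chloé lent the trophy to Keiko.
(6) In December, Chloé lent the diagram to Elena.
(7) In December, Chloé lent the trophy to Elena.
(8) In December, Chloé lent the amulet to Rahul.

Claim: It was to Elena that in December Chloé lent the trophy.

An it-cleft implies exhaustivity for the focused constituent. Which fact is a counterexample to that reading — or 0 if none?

5

Focus of the cleft: "Elena" (the recipient). Presupposed background: agent = Chloé, thing = the trophy, setting = in December.
Exhaustivity: Elena is the only recipient satisfying that background.
Fact (5) shares the background but with recipient = Keiko; exhaustivity is violated.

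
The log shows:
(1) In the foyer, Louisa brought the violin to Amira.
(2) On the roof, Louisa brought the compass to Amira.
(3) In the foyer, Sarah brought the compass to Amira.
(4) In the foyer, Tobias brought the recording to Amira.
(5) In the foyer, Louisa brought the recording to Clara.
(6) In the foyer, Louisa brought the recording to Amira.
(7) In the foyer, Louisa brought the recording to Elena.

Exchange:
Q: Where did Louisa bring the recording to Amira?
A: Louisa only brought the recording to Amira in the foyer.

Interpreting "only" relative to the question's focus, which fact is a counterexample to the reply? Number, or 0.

Answering "Where did ...?" puts focus on the setting — here, "in the foyer".
"Only" then excludes alternative settings while the background — same agent, thing, recipient (Louisa / the recording / Amira) — is held fixed.
No listed fact shares that background with another setting. Nothing contradicts the reply.
(Fact (5) would refute a reading with focus on the recipient — but that is not what the question asks.)

0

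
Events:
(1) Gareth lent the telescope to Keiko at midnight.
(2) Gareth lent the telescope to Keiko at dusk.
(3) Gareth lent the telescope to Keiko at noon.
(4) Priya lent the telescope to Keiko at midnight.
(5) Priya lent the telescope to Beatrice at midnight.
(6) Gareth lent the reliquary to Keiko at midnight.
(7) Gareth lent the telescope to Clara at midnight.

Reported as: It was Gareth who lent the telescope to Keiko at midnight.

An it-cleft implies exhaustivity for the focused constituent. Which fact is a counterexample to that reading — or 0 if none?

The cleft puts "Gareth" in focus and presupposes the open proposition with thing = the telescope, recipient = Keiko, setting = at midnight.
Exhaustivity: Gareth is the only agent satisfying that background.
Fact (4) shares the background but with agent = Priya; exhaustivity is violated.

4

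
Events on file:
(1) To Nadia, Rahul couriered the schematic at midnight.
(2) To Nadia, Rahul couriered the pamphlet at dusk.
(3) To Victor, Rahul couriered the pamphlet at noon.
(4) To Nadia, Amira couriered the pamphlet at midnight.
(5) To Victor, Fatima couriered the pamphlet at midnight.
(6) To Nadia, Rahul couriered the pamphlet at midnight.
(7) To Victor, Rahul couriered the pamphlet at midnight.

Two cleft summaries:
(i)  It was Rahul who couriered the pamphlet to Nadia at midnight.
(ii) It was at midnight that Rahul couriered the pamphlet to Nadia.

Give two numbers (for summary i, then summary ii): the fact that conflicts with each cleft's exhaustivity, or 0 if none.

4, 2

(i): focus "Rahul". Looking for the pamphlet as thing and Nadia as recipient and at midnight as setting with some other agent — fact (4) has Amira there. Refuted.
(ii): focus "at midnight". Looking for Rahul as agent and the pamphlet as thing and Nadia as recipient with some other setting — fact (2) has at dusk there. Refuted.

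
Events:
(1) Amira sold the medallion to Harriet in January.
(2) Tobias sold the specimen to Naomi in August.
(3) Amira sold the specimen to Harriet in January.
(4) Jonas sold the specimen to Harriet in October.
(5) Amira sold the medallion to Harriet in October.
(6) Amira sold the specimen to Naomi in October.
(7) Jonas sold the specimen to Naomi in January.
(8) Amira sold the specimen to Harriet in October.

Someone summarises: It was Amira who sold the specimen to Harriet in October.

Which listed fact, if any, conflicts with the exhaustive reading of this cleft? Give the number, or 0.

4

The cleft puts "Amira" in focus and presupposes the open proposition with thing = the specimen, recipient = Harriet, setting = in October.
The exhaustive reading says no other agent fits that background.
But fact (4) also has thing = the specimen, recipient = Harriet, setting = in October, with agent = Jonas — so the exhaustive reading fails.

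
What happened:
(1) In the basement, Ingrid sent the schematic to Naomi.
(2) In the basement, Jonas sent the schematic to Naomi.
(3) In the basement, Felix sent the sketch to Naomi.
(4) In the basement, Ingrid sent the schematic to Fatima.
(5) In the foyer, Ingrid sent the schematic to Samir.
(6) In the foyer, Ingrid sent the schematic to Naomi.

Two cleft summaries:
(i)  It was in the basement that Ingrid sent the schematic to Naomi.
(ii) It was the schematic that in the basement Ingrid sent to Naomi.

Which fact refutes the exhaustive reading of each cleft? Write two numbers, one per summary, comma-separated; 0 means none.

6, 0

Summary (i) focuses "in the basement" (the setting); background Ingrid as agent and the schematic as thing and Naomi as recipient. Fact (6) matches that background with setting = in the foyer — refutes (i).
Summary (ii) focuses "the schematic" (the thing); background Ingrid as agent and Naomi as recipient and in the basement as setting. No fact matches that background with a different thing, so 0.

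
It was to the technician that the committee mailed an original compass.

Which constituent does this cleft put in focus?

to the technician

In an it-cleft "It was X that/who ...", the clefted constituent X is the focus; the that/who-clause expresses the presupposed open proposition.
Here the focus is "to the technician". The backgrounded (presupposed) material includes "the committee" and "an original compass".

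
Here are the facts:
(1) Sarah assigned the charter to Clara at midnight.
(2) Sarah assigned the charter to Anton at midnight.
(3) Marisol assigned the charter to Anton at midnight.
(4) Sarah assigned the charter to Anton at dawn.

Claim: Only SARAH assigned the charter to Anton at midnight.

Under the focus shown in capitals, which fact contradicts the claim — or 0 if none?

3

Focus (in capitals) is "Sarah" — the agent. "Only" excludes alternative agents while holding fixed thing = the charter, recipient = Anton, setting = at midnight.
Fact (3) shares the background but differs in agent (Marisol) — a counterexample.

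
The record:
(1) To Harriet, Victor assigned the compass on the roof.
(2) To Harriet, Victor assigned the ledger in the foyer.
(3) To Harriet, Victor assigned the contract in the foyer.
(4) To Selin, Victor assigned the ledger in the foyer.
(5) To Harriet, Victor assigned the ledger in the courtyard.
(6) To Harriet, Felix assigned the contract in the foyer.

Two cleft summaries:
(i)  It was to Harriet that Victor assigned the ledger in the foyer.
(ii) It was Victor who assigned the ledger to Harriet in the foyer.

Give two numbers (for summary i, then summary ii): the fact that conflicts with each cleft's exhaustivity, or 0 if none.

(i): focus "Harriet". Looking for same agent, thing, setting (Victor / the ledger / in the foyer) with some other recipient — fact (4) has Selin there. Refuted.
(ii): focus "Victor". No fact shares same thing, recipient, setting (the ledger / Harriet / in the foyer) with a different agent. 0.

4, 0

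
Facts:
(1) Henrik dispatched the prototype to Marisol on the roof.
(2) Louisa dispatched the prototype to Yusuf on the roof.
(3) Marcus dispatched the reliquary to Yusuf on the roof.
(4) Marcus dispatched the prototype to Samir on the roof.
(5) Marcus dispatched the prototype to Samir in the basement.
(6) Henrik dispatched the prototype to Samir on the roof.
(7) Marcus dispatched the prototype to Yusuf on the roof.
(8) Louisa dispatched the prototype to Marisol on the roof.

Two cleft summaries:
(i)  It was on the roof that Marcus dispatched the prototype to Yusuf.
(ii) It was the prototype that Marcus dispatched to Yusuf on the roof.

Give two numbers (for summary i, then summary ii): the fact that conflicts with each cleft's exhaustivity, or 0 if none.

0, 3

Summary (i) focuses "on the roof" (the setting); background agent = Marcus, thing = the prototype, recipient = Yusuf. No fact matches that background with a different setting, so 0.
Summary (ii) focuses "the prototype" (the thing); background agent = Marcus, recipient = Yusuf, setting = on the roof. Fact (3) matches that background with thing = the reliquary — refutes (ii).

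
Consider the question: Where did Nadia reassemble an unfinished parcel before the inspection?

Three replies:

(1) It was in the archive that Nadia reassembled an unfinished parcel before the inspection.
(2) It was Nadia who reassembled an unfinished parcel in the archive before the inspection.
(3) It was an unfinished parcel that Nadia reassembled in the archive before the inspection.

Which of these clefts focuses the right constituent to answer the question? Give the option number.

The question word "where" targets the location.
Option (1) clefts "in the archive" — that matches what the question asks about.
Option (2) clefts "Nadia" — the subject (agent), not what was asked.
Option (3) clefts "an unfinished parcel" — the direct object, not what was asked.
So the congruent reply is (1).

1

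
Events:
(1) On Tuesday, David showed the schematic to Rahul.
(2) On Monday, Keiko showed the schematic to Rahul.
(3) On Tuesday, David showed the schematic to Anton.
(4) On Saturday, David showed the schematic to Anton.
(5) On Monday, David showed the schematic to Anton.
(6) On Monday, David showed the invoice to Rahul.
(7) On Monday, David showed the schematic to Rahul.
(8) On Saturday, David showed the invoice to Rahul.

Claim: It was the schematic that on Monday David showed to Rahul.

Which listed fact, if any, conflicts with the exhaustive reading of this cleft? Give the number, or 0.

6

Focus of the cleft: "the schematic" (the thing). Presupposed background: agent = David, recipient = Rahul, setting = on Monday.
Exhaustivity: the schematic is the only thing satisfying that background.
Fact (6) shares the background but with thing = the invoice; exhaustivity is violated.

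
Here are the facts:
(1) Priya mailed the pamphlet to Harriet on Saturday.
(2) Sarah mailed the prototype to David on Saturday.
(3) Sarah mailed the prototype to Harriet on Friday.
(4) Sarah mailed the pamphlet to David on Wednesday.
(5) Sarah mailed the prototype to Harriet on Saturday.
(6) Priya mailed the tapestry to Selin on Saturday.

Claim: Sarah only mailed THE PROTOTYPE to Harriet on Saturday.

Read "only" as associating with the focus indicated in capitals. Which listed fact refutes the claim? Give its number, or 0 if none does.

0

The capitals mark "the prototype" as focus. So "only" rules out other things, with the rest (agent = Sarah, recipient = Harriet, setting = on Saturday) as background.
Every other fact changes something in the background, not just the thing. Nothing refutes the claim.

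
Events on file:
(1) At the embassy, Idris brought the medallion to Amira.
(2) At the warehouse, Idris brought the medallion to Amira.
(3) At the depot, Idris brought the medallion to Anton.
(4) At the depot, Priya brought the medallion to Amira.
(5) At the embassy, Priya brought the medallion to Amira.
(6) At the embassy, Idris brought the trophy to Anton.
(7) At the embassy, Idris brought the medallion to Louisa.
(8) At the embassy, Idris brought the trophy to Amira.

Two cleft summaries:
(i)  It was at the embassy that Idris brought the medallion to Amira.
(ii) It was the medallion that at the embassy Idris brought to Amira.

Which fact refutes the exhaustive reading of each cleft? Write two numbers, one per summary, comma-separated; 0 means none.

2, 8

Summary (i) focuses "at the embassy" (the setting); background same agent, thing, recipient (Idris / the medallion / Amira). Fact (2) matches that background with setting = at the warehouse — refutes (i).
Summary (ii) focuses "the medallion" (the thing); background same agent, recipient, setting (Idris / Amira / at the embassy). Fact (8) matches that background with thing = the trophy — refutes (ii).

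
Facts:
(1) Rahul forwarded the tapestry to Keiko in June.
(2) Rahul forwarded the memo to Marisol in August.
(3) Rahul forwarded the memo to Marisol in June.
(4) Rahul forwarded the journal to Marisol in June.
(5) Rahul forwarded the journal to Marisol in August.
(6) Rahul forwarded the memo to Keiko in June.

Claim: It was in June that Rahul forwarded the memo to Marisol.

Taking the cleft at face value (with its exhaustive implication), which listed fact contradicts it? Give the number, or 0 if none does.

The cleft puts "in June" in focus and presupposes the open proposition with agent = Rahul, thing = the memo, recipient = Marisol.
The exhaustive reading says no other setting fits that background.
Fact (2) shares the background but with setting = in August; exhaustivity is violated.

2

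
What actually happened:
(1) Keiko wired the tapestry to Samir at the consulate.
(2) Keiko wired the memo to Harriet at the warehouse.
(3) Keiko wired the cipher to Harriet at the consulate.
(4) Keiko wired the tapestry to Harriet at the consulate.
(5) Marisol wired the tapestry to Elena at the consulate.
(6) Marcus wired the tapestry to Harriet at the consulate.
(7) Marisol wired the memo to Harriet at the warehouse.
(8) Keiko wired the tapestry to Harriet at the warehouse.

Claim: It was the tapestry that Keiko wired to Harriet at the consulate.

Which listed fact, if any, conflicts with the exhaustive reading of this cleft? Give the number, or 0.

3

The cleft puts "the tapestry" in focus and presupposes the open proposition with same agent, recipient, setting (Keiko / Harriet / at the consulate).
Exhaustivity: the tapestry is the only thing satisfying that background.
Fact (3) shares the background but with thing = the cipher; exhaustivity is violated.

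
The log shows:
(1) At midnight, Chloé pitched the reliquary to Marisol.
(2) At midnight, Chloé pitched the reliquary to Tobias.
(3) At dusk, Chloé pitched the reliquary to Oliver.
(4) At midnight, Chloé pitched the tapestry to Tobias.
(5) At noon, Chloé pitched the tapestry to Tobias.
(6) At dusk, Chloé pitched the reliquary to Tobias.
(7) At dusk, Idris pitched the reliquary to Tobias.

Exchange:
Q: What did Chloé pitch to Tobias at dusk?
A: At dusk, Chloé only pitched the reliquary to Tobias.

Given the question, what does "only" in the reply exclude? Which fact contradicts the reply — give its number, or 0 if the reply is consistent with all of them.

Answering "What did ...?" puts focus on the thing — here, "the reliquary".
So "only" ranges over things; the rest (Chloé as agent and Tobias as recipient and at dusk as setting) is presupposed.
No listed fact shares that background with another thing. Nothing contradicts the reply.
(Fact (3) would refute a reading with focus on the recipient — but that is not what the question asks.)

0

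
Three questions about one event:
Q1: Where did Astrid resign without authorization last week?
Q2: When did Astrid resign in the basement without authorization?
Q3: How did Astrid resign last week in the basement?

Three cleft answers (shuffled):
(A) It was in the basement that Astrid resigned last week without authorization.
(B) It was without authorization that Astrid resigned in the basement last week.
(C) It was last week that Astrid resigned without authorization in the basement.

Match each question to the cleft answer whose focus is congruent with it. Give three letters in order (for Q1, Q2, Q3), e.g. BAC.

Q1 asks about the location; cleft (A) focuses "in the basement", which is the location — so Q1 → A.
Q2 asks about the time; cleft (C) focuses "last week", which is the time — so Q2 → C.
Q3 asks about the manner; cleft (B) focuses "without authorization", which is the manner — so Q3 → B.
Mapping: Q1→A, Q2→C, Q3→B.

ACB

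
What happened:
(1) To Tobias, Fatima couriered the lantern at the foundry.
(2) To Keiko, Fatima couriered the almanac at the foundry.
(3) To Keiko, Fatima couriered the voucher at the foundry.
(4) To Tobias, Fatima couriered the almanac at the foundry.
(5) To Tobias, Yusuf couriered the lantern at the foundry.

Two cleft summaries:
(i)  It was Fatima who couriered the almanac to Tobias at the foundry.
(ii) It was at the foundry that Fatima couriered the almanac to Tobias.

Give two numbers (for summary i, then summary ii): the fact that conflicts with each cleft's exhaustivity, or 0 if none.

0, 0

Summary (i) focuses "Fatima" (the agent); background thing = the almanac, recipient = Tobias, setting = at the foundry. No fact matches that background with a different agent, so 0.
Summary (ii) focuses "at the foundry" (the setting); background agent = Fatima, thing = the almanac, recipient = Tobias. No fact matches that background with a different setting, so 0.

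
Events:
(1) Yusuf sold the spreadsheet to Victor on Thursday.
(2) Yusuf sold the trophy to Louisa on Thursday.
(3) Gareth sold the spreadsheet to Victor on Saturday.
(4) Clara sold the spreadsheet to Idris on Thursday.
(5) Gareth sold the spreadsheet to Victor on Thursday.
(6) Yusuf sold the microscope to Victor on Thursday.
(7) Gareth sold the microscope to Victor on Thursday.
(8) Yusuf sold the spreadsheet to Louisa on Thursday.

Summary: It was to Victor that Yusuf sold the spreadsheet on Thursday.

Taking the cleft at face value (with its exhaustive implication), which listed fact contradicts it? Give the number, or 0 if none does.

8

The cleft puts "Victor" in focus and presupposes the open proposition with agent = Yusuf, thing = the spreadsheet, setting = on Thursday.
Exhaustivity: Victor is the only recipient satisfying that background.
Fact (8) shares the background but with recipient = Louisa; exhaustivity is violated.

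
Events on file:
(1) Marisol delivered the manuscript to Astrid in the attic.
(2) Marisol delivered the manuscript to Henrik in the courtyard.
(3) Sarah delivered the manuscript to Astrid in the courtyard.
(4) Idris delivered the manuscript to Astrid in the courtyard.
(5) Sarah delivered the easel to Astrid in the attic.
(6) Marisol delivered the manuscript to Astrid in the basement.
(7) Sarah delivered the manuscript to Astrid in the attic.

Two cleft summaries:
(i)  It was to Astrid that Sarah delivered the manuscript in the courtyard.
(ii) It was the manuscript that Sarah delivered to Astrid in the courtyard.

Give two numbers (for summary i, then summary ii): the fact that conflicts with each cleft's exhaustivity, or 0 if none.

0, 0

Summary (i) focuses "Astrid" (the recipient); background Sarah as agent and the manuscript as thing and in the courtyard as setting. No fact matches that background with a different recipient, so 0.
Summary (ii) focuses "the manuscript" (the thing); background Sarah as agent and Astrid as recipient and in the courtyard as setting. No fact matches that background with a different thing, so 0.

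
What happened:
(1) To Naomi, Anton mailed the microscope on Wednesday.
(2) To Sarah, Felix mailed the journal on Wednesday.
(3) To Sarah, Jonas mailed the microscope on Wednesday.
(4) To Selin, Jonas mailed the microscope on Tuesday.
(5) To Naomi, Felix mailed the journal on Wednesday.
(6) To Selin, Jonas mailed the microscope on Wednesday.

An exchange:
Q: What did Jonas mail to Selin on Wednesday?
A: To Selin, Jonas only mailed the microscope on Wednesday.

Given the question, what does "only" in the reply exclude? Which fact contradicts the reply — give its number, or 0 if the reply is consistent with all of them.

0

The question "What did ...?" targets the thing, so in the reply the focus falls on "the microscope".
So "only" ranges over things; the rest (agent = Jonas, recipient = Selin, setting = on Wednesday) is presupposed.
No listed fact shares that background with another thing. Nothing contradicts the reply.
(Fact (4) would refute a reading with focus on the setting — but that is not what the question asks.)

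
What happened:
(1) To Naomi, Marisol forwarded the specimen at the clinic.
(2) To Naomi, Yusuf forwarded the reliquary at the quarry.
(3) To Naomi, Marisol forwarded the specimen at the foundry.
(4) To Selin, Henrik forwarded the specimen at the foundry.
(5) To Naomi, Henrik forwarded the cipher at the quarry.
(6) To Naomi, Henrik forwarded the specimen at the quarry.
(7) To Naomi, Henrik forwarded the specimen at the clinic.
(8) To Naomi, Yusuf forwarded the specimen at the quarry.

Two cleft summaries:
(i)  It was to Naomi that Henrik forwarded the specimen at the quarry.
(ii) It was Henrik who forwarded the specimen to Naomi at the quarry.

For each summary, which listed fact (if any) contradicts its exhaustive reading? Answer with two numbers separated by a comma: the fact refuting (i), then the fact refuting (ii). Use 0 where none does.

0, 8

Summary (i) focuses "Naomi" (the recipient); background same agent, thing, setting (Henrik / the specimen / at the quarry). No fact matches that background with a different recipient, so 0.
Summary (ii) focuses "Henrik" (the agent); background same thing, recipient, setting (the specimen / Naomi / at the quarry). Fact (8) matches that background with agent = Yusuf — refutes (ii).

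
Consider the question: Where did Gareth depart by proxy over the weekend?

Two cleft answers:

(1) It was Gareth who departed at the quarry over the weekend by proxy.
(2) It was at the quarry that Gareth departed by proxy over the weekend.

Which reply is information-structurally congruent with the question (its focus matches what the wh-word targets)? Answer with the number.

The question word "where" targets the location.
Option (1) clefts "Gareth" — the subject (agent), not what was asked.
Option (2) clefts "at the quarry" — that matches what the question asks about.
So the congruent reply is (2).

2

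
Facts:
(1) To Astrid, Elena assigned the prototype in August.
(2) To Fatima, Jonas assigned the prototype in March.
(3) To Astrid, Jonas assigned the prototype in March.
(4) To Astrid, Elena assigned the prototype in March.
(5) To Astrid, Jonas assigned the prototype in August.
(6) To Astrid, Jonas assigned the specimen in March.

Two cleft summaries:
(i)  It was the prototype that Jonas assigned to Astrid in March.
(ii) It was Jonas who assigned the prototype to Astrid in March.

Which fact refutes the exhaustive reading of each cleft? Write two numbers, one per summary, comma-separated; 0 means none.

6, 4

Summary (i) focuses "the prototype" (the thing); background Jonas as agent and Astrid as recipient and in March as setting. Fact (6) matches that background with thing = the specimen — refutes (i).
Summary (ii) focuses "Jonas" (the agent); background the prototype as thing and Astrid as recipient and in March as setting. Fact (4) matches that background with agent = Elena — refutes (ii).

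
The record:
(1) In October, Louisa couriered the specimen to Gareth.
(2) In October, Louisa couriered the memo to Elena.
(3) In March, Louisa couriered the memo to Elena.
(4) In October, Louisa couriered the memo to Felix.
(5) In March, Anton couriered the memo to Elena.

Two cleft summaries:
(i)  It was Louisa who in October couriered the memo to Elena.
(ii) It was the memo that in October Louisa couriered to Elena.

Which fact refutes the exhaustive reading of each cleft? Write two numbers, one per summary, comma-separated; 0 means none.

0, 0

Summary (i) focuses "Louisa" (the agent); background thing = the memo, recipient = Elena, setting = in October. No fact matches that background with a different agent, so 0.
Summary (ii) focuses "the memo" (the thing); background agent = Louisa, recipient = Elena, setting = in October. No fact matches that background with a different thing, so 0.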